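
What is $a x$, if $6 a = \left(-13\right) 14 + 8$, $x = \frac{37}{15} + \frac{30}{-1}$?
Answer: $\frac{11977}{15} \approx 798.47$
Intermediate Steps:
$x = - \frac{413}{15}$ ($x = 37 \cdot \frac{1}{15} + 30 \left(-1\right) = \frac{37}{15} - 30 = - \frac{413}{15} \approx -27.533$)
$a = -29$ ($a = \frac{\left(-13\right) 14 + 8}{6} = \frac{-182 + 8}{6} = \frac{1}{6} \left(-174\right) = -29$)
$a x = \left(-29\right) \left(- \frac{413}{15}\right) = \frac{11977}{15}$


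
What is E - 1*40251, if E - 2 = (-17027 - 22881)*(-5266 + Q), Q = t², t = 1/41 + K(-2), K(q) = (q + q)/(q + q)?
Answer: 353133386287/1681 ≈ 2.1007e+8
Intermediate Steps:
K(q) = 1 (K(q) = (2*q)/((2*q)) = (2*q)*(1/(2*q)) = 1)
t = 42/41 (t = 1/41 + 1 = 42/41 ≈ 1.0244)
Q = 1764/1681 (Q = (42/41)² = 1764/1681 ≈ 1.0494)
E = 353201048218/1681 (E = 2 + (-17027 - 22881)*(-5266 + 1764/1681) = 2 - 39908*(-8850382/1681) = 2 + 353201044856/1681 = 353201048218/1681 ≈ 2.1011e+8)
E - 1*40251 = 353201048218/1681 - 1*40251 = 353201048218/1681 - 40251 = 353133386287/1681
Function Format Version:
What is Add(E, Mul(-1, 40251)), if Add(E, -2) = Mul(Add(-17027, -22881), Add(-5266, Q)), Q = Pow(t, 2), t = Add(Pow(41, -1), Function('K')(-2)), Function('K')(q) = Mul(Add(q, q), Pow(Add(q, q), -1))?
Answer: Rational(353133386287, 1681) ≈ 2.1007e+8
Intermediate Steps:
Function('K')(q) = 1 (Function('K')(q) = Mul(Mul(2, q), Pow(Mul(2, q), -1)) = Mul(Mul(2, q), Mul(Rational(1, 2), Pow(q, -1))) = 1)
t = Rational(42, 41) (t = Add(Pow(41, -1), 1) = Add(Rational(1, 41), 1) = Rational(42, 41) ≈ 1.0244)
Q = Rational(1764, 1681) (Q = Pow(Rational(42, 41), 2) = Rational(1764, 1681) ≈ 1.0494)
E = Rational(353201048218, 1681) (E = Add(2, Mul(Add(-17027, -22881), Add(-5266, Rational(1764, 1681)))) = Add(2, Mul(-39908, Rational(-8850382, 1681))) = Add(2, Rational(353201044856, 1681)) = Rational(353201048218, 1681) ≈ 2.1011e+8)
Add(E, Mul(-1, 40251)) = Add(Rational(353201048218, 1681), Mul(-1, 40251)) = Add(Rational(353201048218, 1681), -40251) = Rational(353133386287, 1681)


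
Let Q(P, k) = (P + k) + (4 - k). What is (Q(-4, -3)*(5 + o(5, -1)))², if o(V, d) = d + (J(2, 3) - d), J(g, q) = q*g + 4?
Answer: 0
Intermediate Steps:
J(g, q) = 4 + g*q (J(g, q) = g*q + 4 = 4 + g*q)
o(V, d) = 10 (o(V, d) = d + ((4 + 2*3) - d) = d + ((4 + 6) - d) = d + (10 - d) = 10)
Q(P, k) = 4 + P
(Q(-4, -3)*(5 + o(5, -1)))² = ((4 - 4)*(5 + 10))² = (0*15)² = 0² = 0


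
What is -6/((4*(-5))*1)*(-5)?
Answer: -3/2 ≈ -1.5000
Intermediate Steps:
-6/((4*(-5))*1)*(-5) = -6/((-20*1))*(-5) = -6/(-20)*(-5) = -6*(-1/20)*(-5) = (3/10)*(-5) = -3/2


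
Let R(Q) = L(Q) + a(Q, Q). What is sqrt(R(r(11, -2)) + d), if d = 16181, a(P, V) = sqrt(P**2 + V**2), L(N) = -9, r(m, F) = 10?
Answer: sqrt(16172 + 10*sqrt(2)) ≈ 127.22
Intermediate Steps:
R(Q) = -9 + sqrt(2)*sqrt(Q**2) (R(Q) = -9 + sqrt(Q**2 + Q**2) = -9 + sqrt(2*Q**2) = -9 + sqrt(2)*sqrt(Q**2))
sqrt(R(r(11, -2)) + d) = sqrt((-9 + sqrt(2)*sqrt(10**2)) + 16181) = sqrt((-9 + sqrt(2)*sqrt(100)) + 16181) = sqrt((-9 + sqrt(2)*10) + 16181) = sqrt((-9 + 10*sqrt(2)) + 16181) = sqrt(16172 + 10*sqrt(2))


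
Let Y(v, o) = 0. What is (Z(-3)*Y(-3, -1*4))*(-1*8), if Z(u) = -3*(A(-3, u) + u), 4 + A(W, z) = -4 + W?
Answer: 0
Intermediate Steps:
A(W, z) = -8 + W (A(W, z) = -4 + (-4 + W) = -8 + W)
Z(u) = 33 - 3*u (Z(u) = -3*((-8 - 3) + u) = -3*(-11 + u) = 33 - 3*u)
(Z(-3)*Y(-3, -1*4))*(-1*8) = ((33 - 3*(-3))*0)*(-1*8) = ((33 + 9)*0)*(-8) = (42*0)*(-8) = 0*(-8) = 0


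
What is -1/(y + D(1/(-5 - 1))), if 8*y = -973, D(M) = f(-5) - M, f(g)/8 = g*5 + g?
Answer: 24/8675 ≈ 0.0027666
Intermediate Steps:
f(g) = 48*g (f(g) = 8*(g*5 + g) = 8*(5*g + g) = 8*(6*g) = 48*g)
D(M) = -240 - M (D(M) = 48*(-5) - M = -240 - M)
y = -973/8 (y = (⅛)*(-973) = -973/8 ≈ -121.63)
-1/(y + D(1/(-5 - 1))) = -1/(-973/8 + (-240 - 1/(-5 - 1))) = -1/(-973/8 + (-240 - 1/(-6))) = -1/(-973/8 + (-240 - 1*(-⅙))) = -1/(-973/8 + (-240 + ⅙)) = -1/(-973/8 - 1439/6) = -1/(-8675/24) = -1*(-24/8675) = 24/8675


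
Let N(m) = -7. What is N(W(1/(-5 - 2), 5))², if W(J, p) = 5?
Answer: 49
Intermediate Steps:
N(W(1/(-5 - 2), 5))² = (-7)² = 49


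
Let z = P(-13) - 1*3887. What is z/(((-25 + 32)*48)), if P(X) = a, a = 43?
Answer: -961/84 ≈ -11.440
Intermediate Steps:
P(X) = 43
z = -3844 (z = 43 - 1*3887 = 43 - 3887 = -3844)
z/(((-25 + 32)*48)) = -3844*1/(48*(-25 + 32)) = -3844/(7*48) = -3844/336 = -3844*1/336 = -961/84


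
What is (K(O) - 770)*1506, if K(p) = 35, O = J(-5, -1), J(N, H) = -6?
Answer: -1106910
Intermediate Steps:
O = -6
(K(O) - 770)*1506 = (35 - 770)*1506 = -735*1506 = -1106910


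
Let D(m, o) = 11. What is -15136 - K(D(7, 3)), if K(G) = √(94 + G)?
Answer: -15136 - √105 ≈ -15146.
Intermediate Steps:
-15136 - K(D(7, 3)) = -15136 - √(94 + 11) = -15136 - √105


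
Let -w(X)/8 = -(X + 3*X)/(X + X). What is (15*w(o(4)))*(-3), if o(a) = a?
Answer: -720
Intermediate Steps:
w(X) = 16 (w(X) = -(-8)*(X + 3*X)/(X + X) = -(-8)*(4*X)/((2*X)) = -(-8)*(4*X)*(1/(2*X)) = -(-8)*2 = -8*(-2) = 16)
(15*w(o(4)))*(-3) = (15*16)*(-3) = 240*(-3) = -720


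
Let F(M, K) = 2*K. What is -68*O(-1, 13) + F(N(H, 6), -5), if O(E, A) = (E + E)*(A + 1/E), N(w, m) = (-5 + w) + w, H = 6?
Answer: 1622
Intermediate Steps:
N(w, m) = -5 + 2*w
O(E, A) = 2*E*(A + 1/E) (O(E, A) = (2*E)*(A + 1/E) = 2*E*(A + 1/E))
-68*O(-1, 13) + F(N(H, 6), -5) = -68*(2 + 2*13*(-1)) + 2*(-5) = -68*(2 - 26) - 10 = -68*(-24) - 10 = 1632 - 10 = 1622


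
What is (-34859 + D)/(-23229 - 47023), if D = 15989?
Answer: 9435/35126 ≈ 0.26860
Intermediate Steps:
(-34859 + D)/(-23229 - 47023) = (-34859 + 15989)/(-23229 - 47023) = -18870/(-70252) = -18870*(-1/70252) = 9435/35126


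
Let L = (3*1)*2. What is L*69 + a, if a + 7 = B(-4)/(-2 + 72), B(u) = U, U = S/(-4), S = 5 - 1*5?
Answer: 407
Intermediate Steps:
L = 6 (L = 3*2 = 6)
S = 0 (S = 5 - 5 = 0)
U = 0 (U = 0/(-4) = 0*(-1/4) = 0)
B(u) = 0
a = -7 (a = -7 + 0/(-2 + 72) = -7 + 0/70 = -7 + 0*(1/70) = -7 + 0 = -7)
L*69 + a = 6*69 - 7 = 414 - 7 = 407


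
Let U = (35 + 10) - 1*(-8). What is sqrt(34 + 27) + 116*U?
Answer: 6148 + sqrt(61) ≈ 6155.8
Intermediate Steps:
U = 53 (U = 45 + 8 = 53)
sqrt(34 + 27) + 116*U = sqrt(34 + 27) + 116*53 = sqrt(61) + 6148 = 6148 + sqrt(61)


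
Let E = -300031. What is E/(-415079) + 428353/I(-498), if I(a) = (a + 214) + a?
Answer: -901348785/1647674 ≈ -547.04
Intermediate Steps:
I(a) = 214 + 2*a (I(a) = (214 + a) + a = 214 + 2*a)
E/(-415079) + 428353/I(-498) = -300031/(-415079) + 428353/(214 + 2*(-498)) = -300031*(-1/415079) + 428353/(214 - 996) = 1523/2107 + 428353/(-782) = 1523/2107 + 428353*(-1/782) = 1523/2107 - 428353/782 = -901348785/1647674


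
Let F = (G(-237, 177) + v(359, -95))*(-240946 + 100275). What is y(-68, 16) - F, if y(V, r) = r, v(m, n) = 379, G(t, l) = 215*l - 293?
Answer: 5365332627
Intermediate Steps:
G(t, l) = -293 + 215*l
F = -5365332611 (F = ((-293 + 215*177) + 379)*(-240946 + 100275) = ((-293 + 38055) + 379)*(-140671) = (37762 + 379)*(-140671) = 38141*(-140671) = -5365332611)
y(-68, 16) - F = 16 - 1*(-5365332611) = 16 + 5365332611 = 5365332627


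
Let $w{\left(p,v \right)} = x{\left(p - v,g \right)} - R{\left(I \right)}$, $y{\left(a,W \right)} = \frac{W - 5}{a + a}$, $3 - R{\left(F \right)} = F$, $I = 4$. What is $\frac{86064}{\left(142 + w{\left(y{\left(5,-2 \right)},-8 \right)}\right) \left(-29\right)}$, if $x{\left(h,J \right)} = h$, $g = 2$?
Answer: $- \frac{286880}{14529} \approx -19.745$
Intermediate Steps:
$R{\left(F \right)} = 3 - F$
$y{\left(a,W \right)} = \frac{-5 + W}{2 a}$
$w{\left(p,v \right)} = 1 + p - v$ ($w{\left(p,v \right)} = \left(p - v\right) - \left(3 - 4\right) = \left(p - v\right) - -1 = \left(p - v\right) + 1 = 1 + p - v$)
$\frac{86064}{\left(142 + w{\left(y{\left(5,-2 \right)},-8 \right)}\right) \left(-29\right)} = \frac{86064}{\left(142 + \left(1 + \frac{-5 - 2}{2 \cdot 5} - -8\right)\right) \left(-29\right)} = \frac{86064}{\left(142 + \left(1 + \frac{1}{2} \cdot \frac{1}{5} \left(-7\right) + 8\right)\right) \left(-29\right)} = \frac{86064}{\left(142 + \left(1 - \frac{7}{10} + 8\right)\right) \left(-29\right)} = \frac{86064}{\left(142 + \frac{83}{10}\right) \left(-29\right)} = \frac{86064}{\frac{1503}{10} \left(-29\right)} = \frac{86064}{- \frac{43587}{10}} = 86064 \left(- \frac{10}{43587}\right) = - \frac{286880}{14529}$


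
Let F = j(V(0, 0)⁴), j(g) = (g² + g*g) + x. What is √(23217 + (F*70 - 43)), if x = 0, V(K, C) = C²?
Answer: √23174 ≈ 152.23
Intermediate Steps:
j(g) = 2*g² (j(g) = (g² + g*g) + 0 = (g² + g²) + 0 = 2*g² + 0 = 2*g²)
F = 0 (F = 2*((0²)⁴)² = 2*(0⁴)² = 2*0² = 2*0 = 0)
√(23217 + (F*70 - 43)) = √(23217 + (0*70 - 43)) = √(23217 + (0 - 43)) = √(23217 - 43) = √23174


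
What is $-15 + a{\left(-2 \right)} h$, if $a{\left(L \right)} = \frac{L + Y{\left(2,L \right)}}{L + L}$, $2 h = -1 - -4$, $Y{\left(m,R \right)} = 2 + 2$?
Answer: $- \frac{63}{4} \approx -15.75$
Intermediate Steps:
$Y{\left(m,R \right)} = 4$
$h = \frac{3}{2}$ ($h = \frac{-1 - -4}{2} = \frac{-1 + 4}{2} = \frac{1}{2} \cdot 3 = \frac{3}{2} \approx 1.5$)
$a{\left(L \right)} = \frac{4 + L}{2 L}$ ($a{\left(L \right)} = \frac{L + 4}{L + L} = \frac{4 + L}{2 L}$)
$-15 + a{\left(-2 \right)} h = -15 + \frac{4 - 2}{2 \left(-2\right)} \frac{3}{2} = -15 + \frac{1}{2} \left(- \frac{1}{2}\right) 2 \cdot \frac{3}{2} = -15 - \frac{3}{4} = - \frac{63}{4}$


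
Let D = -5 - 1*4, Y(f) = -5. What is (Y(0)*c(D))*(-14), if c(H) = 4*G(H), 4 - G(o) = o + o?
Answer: 6160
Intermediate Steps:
G(o) = 4 - 2*o (G(o) = 4 - (o + o) = 4 - 2*o)
D = -9 (D = -5 - 4 = -9)
c(H) = 16 - 8*H (c(H) = 4*(4 - 2*H) = 16 - 8*H)
(Y(0)*c(D))*(-14) = -5*(16 - 8*(-9))*(-14) = -5*(16 + 72)*(-14) = -5*88*(-14) = -440*(-14) = 6160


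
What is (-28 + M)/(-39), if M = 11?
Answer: 17/39 ≈ 0.43590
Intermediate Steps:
(-28 + M)/(-39) = (-28 + 11)/(-39) = -17*(-1/39) = 17/39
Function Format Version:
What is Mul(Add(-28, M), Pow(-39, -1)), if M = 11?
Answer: Rational(17, 39) ≈ 0.43590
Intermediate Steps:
Mul(Add(-28, M), Pow(-39, -1)) = Mul(Add(-28, 11), Pow(-39, -1)) = Mul(-17, Rational(-1, 39)) = Rational(17, 39)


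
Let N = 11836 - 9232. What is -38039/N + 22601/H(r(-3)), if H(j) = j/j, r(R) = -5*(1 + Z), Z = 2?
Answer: 58814965/2604 ≈ 22586.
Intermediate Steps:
N = 2604
r(R) = -15 (r(R) = -5*(1 + 2) = -5*3 = -15)
H(j) = 1
-38039/N + 22601/H(r(-3)) = -38039/2604 + 22601/1 = -38039*1/2604 + 22601*1 = -38039/2604 + 22601 = 58814965/2604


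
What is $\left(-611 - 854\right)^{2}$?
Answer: $2146225$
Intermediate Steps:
$\left(-611 - 854\right)^{2} = \left(-1465\right)^{2} = 2146225$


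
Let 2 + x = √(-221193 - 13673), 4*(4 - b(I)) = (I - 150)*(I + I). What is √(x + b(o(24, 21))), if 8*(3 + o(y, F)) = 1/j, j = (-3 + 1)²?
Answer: √(-921858 + 4096*I*√234866)/64 ≈ 12.435 + 19.486*I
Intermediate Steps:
j = 4 (j = (-2)² = 4)
o(y, F) = -95/32 (o(y, F) = -3 + (⅛)/4 = -3 + (⅛)*(¼) = -3 + 1/32 = -95/32)
b(I) = 4 - I*(-150 + I)/2 (b(I) = 4 - (I - 150)*(I + I)/4 = 4 - (-150 + I)*2*I/4 = 4 - I*(-150 + I)/2)
x = -2 + I*√234866 (x = -2 + √(-221193 - 13673) = -2 + √(-234866) = -2 + I*√234866 ≈ -2.0 + 484.63*I)
√(x + b(o(24, 21))) = √((-2 + I*√234866) + (4 + 75*(-95/32) - (-95/32)²/2)) = √((-2 + I*√234866) + (4 - 7125/32 - ½*9025/1024)) = √((-2 + I*√234866) + (4 - 7125/32 - 9025/2048)) = √((-2 + I*√234866) - 456833/2048) = √(-460929/2048 + I*√234866)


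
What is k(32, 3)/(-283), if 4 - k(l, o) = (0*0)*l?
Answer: -4/283 ≈ -0.014134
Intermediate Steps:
k(l, o) = 4 (k(l, o) = 4 - 0*0*l = 4 - 0*l = 4 - 1*0 = 4 + 0 = 4)
k(32, 3)/(-283) = 4/(-283) = 4*(-1/283) = -4/283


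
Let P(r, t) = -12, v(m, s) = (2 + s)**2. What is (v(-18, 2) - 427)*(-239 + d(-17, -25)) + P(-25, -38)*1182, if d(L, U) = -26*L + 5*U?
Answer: -46242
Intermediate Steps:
(v(-18, 2) - 427)*(-239 + d(-17, -25)) + P(-25, -38)*1182 = ((2 + 2)**2 - 427)*(-239 + (-26*(-17) + 5*(-25))) - 12*1182 = (4**2 - 427)*(-239 + (442 - 125)) - 14184 = (16 - 427)*(-239 + 317) - 14184 = -411*78 - 14184 = -32058 - 14184 = -46242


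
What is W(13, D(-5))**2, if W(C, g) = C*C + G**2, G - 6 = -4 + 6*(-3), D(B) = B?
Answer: 180625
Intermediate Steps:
G = -16 (G = 6 + (-4 + 6*(-3)) = 6 + (-4 - 18) = 6 - 22 = -16)
W(C, g) = 256 + C**2 (W(C, g) = C*C + (-16)**2 = C**2 + 256 = 256 + C**2)
W(13, D(-5))**2 = (256 + 13**2)**2 = (256 + 169)**2 = 425**2 = 180625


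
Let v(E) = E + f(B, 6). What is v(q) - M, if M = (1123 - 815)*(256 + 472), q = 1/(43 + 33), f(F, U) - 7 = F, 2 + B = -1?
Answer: -17040719/76 ≈ -2.2422e+5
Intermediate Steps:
B = -3 (B = -2 - 1 = -3)
f(F, U) = 7 + F
q = 1/76 ≈ 0.013158
M = 224224 (M = 308*728 = 224224)
v(E) = 4 + E (v(E) = E + (7 - 3) = E + 4 = 4 + E)
v(q) - M = (4 + 1/76) - 1*224224 = 305/76 - 224224 = -17040719/76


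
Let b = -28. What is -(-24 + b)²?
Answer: -2704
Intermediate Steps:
-(-24 + b)² = -(-24 - 28)² = -1*(-52)² = -1*2704 = -2704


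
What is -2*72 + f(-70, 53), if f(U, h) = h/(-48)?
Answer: -6965/48 ≈ -145.10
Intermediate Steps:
f(U, h) = -h/48 (f(U, h) = h*(-1/48) = -h/48)
-2*72 + f(-70, 53) = -2*72 - 1/48*53 = -144 - 53/48 = -6965/48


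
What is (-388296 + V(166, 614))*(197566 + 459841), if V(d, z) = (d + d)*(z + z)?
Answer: 12753695800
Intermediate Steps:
V(d, z) = 4*d*z (V(d, z) = (2*d)*(2*z) = 4*d*z)
(-388296 + V(166, 614))*(197566 + 459841) = (-388296 + 4*166*614)*(197566 + 459841) = (-388296 + 407696)*657407 = 19400*657407 = 12753695800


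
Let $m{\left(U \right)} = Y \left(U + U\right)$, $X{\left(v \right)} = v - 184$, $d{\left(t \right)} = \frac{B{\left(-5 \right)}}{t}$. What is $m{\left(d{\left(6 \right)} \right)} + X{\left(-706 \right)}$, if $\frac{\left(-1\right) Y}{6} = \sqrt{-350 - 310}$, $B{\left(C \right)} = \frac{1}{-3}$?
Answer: $-890 + \frac{4 i \sqrt{165}}{3} \approx -890.0 + 17.127 i$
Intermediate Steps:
$B{\left(C \right)} = - \frac{1}{3}$
$d{\left(t \right)} = - \frac{1}{3 t}$
$Y = - 12 i \sqrt{165}$ ($Y = - 6 \sqrt{-350 - 310} = - 6 \sqrt{-660} = - 6 \cdot 2 i \sqrt{165} = - 12 i \sqrt{165} \approx - 154.14 i$)
$X{\left(v \right)} = -184 + v$
$m{\left(U \right)} = - 24 i U \sqrt{165}$ ($m{\left(U \right)} = - 12 i \sqrt{165} \left(U + U\right) = - 12 i \sqrt{165} \cdot 2 U = - 24 i U \sqrt{165}$)
$m{\left(d{\left(6 \right)} \right)} + X{\left(-706 \right)} = - 24 i \left(- \frac{1}{3 \cdot 6}\right) \sqrt{165} - 890 = - 24 i \left(\left(- \frac{1}{3}\right) \frac{1}{6}\right) \sqrt{165} - 890 = \left(-24\right) i \left(- \frac{1}{18}\right) \sqrt{165} - 890 = \frac{4 i \sqrt{165}}{3} - 890 = -890 + \frac{4 i \sqrt{165}}{3}$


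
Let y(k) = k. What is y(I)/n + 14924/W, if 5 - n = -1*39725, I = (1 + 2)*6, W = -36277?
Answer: -296138767/720642605 ≈ -0.41094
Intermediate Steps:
I = 18 (I = 3*6 = 18)
n = 39730 (n = 5 - (-1)*39725 = 5 - 1*(-39725) = 5 + 39725 = 39730)
y(I)/n + 14924/W = 18/39730 + 14924/(-36277) = 18*(1/39730) + 14924*(-1/36277) = 9/19865 - 14924/36277 = -296138767/720642605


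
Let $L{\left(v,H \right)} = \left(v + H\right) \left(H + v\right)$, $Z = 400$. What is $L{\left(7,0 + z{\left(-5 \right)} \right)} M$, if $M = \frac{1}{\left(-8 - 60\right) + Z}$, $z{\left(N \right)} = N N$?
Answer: $\frac{256}{83} \approx 3.0843$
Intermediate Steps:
$z{\left(N \right)} = N^{2}$
$L{\left(v,H \right)} = \left(H + v\right)^{2}$ ($L{\left(v,H \right)} = \left(H + v\right) \left(H + v\right) = \left(H + v\right)^{2}$)
$M = \frac{1}{332}$ ($M = \frac{1}{\left(-8 - 60\right) + 400} = \frac{1}{-68 + 400} = \frac{1}{332} \approx 0.003012$)
$L{\left(7,0 + z{\left(-5 \right)} \right)} M = \left(\left(0 + \left(-5\right)^{2}\right) + 7\right)^{2} \cdot \frac{1}{332} = \left(\left(0 + 25\right) + 7\right)^{2} \cdot \frac{1}{332} = \left(25 + 7\right)^{2} \cdot \frac{1}{332} = 32^{2} \cdot \frac{1}{332} = 1024 \cdot \frac{1}{332} = \frac{256}{83}$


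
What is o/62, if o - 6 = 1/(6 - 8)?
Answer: 11/124 ≈ 0.088710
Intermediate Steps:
o = 11/2 (o = 6 + 1/(6 - 8) = 6 + 1/(-2) = 6 - 1/2 = 11/2 ≈ 5.5000)
o/62 = (11/2)/62 = (11/2)*(1/62) = 11/124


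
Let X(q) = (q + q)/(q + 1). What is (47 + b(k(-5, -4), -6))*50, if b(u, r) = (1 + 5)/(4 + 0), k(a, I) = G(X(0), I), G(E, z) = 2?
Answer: 2425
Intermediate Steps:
X(q) = 2*q/(1 + q) (X(q) = (2*q)/(1 + q) = 2*q/(1 + q))
k(a, I) = 2
b(u, r) = 3/2 (b(u, r) = 6/4 = 6*(1/4) = 3/2)
(47 + b(k(-5, -4), -6))*50 = (47 + 3/2)*50 = (97/2)*50 = 2425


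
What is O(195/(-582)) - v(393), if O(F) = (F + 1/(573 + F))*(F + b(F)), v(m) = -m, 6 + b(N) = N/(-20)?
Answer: 6608141328931/16724986768 ≈ 395.11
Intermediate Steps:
b(N) = -6 - N/20 (b(N) = -6 + N/(-20) = -6 + N*(-1/20) = -6 - N/20)
O(F) = (-6 + 19*F/20)*(F + 1/(573 + F)) (O(F) = (F + 1/(573 + F))*(F + (-6 - F/20)) = (F + 1/(573 + F))*(-6 + 19*F/20) = (-6 + 19*F/20)*(F + 1/(573 + F)))
O(195/(-582)) - v(393) = (-120 - 13404495/(-582) + 19*(195/(-582))**3 + 10767*(195/(-582))**2)/(20*(573 + 195/(-582))) - (-1)*393 = (-120 - 13404495*(-1)/582 + 19*(195*(-1/582))**3 + 10767*(195*(-1/582))**2)/(20*(573 + 195*(-1/582))) - 1*(-393) = (-120 - 68741*(-65/194) + 19*(-65/194)**3 + 10767*(-65/194)**2)/(20*(573 - 65/194)) + 393 = (-120 + 4468165/194 + 19*(-274625/7301384) + 10767*(4225/37636))/(20*(111097/194)) + 393 = (1/20)*(194/111097)*(-120 + 4468165/194 - 5217875/7301384 + 468975/388) + 393 = (1/20)*(194/111097)*(176107645535/7301384) + 393 = 35221529107/16724986768 + 393 = 6608141328931/16724986768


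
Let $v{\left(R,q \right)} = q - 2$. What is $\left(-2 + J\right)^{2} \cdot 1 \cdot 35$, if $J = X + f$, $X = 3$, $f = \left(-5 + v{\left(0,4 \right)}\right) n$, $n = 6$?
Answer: $10115$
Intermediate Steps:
$v{\left(R,q \right)} = -2 + q$
$f = -18$ ($f = \left(-5 + \left(-2 + 4\right)\right) 6 = \left(-5 + 2\right) 6 = \left(-3\right) 6 = -18$)
$J = -15$ ($J = 3 - 18 = -15$)
$\left(-2 + J\right)^{2} \cdot 1 \cdot 35 = \left(-2 - 15\right)^{2} \cdot 1 \cdot 35 = \left(-17\right)^{2} \cdot 1 \cdot 35 = 289 \cdot 1 \cdot 35 = 289 \cdot 35 = 10115$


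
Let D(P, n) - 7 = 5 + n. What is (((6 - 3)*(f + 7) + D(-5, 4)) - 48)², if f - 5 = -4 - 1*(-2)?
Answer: 4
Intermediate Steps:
f = 3 (f = 5 + (-4 - 1*(-2)) = 5 + (-4 + 2) = 5 - 2 = 3)
D(P, n) = 12 + n (D(P, n) = 7 + (5 + n) = 12 + n)
(((6 - 3)*(f + 7) + D(-5, 4)) - 48)² = (((6 - 3)*(3 + 7) + (12 + 4)) - 48)² = ((3*10 + 16) - 48)² = ((30 + 16) - 48)² = (46 - 48)² = (-2)² = 4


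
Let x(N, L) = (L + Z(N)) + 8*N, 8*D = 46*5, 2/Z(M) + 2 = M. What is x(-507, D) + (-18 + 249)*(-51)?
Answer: -32185605/2036 ≈ -15808.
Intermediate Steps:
Z(M) = 2/(-2 + M)
D = 115/4 (D = (46*5)/8 = (⅛)*230 = 115/4 ≈ 28.750)
x(N, L) = L + 2/(-2 + N) + 8*N (x(N, L) = (L + 2/(-2 + N)) + 8*N = L + 2/(-2 + N) + 8*N)
x(-507, D) + (-18 + 249)*(-51) = (2 + (-2 - 507)*(115/4 + 8*(-507)))/(-2 - 507) + (-18 + 249)*(-51) = (2 - 509*(115/4 - 4056))/(-509) + 231*(-51) = -(2 - 509*(-16109/4))/509 - 11781 = -(2 + 8199481/4)/509 - 11781 = -1/509*8199489/4 - 11781 = -8199489/2036 - 11781 = -32185605/2036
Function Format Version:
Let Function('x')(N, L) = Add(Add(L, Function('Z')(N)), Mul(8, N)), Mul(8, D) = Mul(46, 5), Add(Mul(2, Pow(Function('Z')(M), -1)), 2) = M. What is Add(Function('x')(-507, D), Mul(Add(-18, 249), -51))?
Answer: Rational(-32185605, 2036) ≈ -15808.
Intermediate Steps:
Function('Z')(M) = Mul(2, Pow(Add(-2, M), -1))
D = Rational(115, 4) (D = Mul(Rational(1, 8), Mul(46, 5)) = Mul(Rational(1, 8), 230) = Rational(115, 4) ≈ 28.750)
Function('x')(N, L) = Add(L, Mul(2, Pow(Add(-2, N), -1)), Mul(8, N)) (Function('x')(N, L) = Add(Add(L, Mul(2, Pow(Add(-2, N), -1))), Mul(8, N)) = Add(L, Mul(2, Pow(Add(-2, N), -1)), Mul(8, N)))
Add(Function('x')(-507, D), Mul(Add(-18, 249), -51)) = Add(Mul(Pow(Add(-2, -507), -1), Add(2, Mul(Add(-2, -507), Add(Rational(115, 4), Mul(8, -507))))), Mul(Add(-18, 249), -51)) = Add(Mul(Pow(-509, -1), Add(2, Mul(-509, Add(Rational(115, 4), -4056)))), Mul(231, -51)) = Add(Mul(Rational(-1, 509), Add(2, Mul(-509, Rational(-16109, 4)))), -11781) = Add(Mul(Rational(-1, 509), Add(2, Rational(8199481, 4))), -11781) = Add(Mul(Rational(-1, 509), Rational(8199489, 4)), -11781) = Add(Rational(-8199489, 2036), -11781) = Rational(-32185605, 2036)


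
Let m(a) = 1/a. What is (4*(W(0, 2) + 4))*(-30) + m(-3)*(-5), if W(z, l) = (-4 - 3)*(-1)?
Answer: -3955/3 ≈ -1318.3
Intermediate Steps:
W(z, l) = 7 (W(z, l) = -7*(-1) = 7)
m(a) = 1/a
(4*(W(0, 2) + 4))*(-30) + m(-3)*(-5) = (4*(7 + 4))*(-30) - 5/(-3) = (4*11)*(-30) - ⅓*(-5) = 44*(-30) + 5/3 = -1320 + 5/3 = -3955/3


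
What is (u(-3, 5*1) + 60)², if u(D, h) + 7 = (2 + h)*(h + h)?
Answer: 15129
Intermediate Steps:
u(D, h) = -7 + 2*h*(2 + h) (u(D, h) = -7 + (2 + h)*(h + h) = -7 + (2 + h)*(2*h) = -7 + 2*h*(2 + h))
(u(-3, 5*1) + 60)² = ((-7 + 2*(5*1)² + 4*(5*1)) + 60)² = ((-7 + 2*5² + 4*5) + 60)² = ((-7 + 2*25 + 20) + 60)² = ((-7 + 50 + 20) + 60)² = (63 + 60)² = 123² = 15129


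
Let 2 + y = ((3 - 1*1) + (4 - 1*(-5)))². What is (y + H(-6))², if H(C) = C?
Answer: 12769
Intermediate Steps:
y = 119 (y = -2 + ((3 - 1*1) + (4 - 1*(-5)))² = -2 + ((3 - 1) + (4 + 5))² = -2 + (2 + 9)² = -2 + 11² = -2 + 121 = 119)
(y + H(-6))² = (119 - 6)² = 113² = 12769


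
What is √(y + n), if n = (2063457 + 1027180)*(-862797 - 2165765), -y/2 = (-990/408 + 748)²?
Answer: I*√43281504159725458/68 ≈ 3.0594e+6*I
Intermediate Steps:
y = -2570388601/2312 (y = -2*(-990/408 + 748)² = -2*(-990*1/408 + 748)² = -2*(-165/68 + 748)² = -2*(50699/68)² = -2*2570388601/4624 = -2570388601/2312 ≈ -1.1118e+6)
n = -9360185773994 (n = 3090637*(-3028562) = -9360185773994)
√(y + n) = √(-2570388601/2312 - 9360185773994) = √(-21640752079862729/2312) = I*√43281504159725458/68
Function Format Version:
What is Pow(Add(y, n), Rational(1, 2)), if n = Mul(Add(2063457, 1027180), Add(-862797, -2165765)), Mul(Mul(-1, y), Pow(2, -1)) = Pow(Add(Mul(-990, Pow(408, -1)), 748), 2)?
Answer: Mul(Rational(1, 68), I, Pow(43281504159725458, Rational(1, 2))) ≈ Mul(3.0594e+6, I)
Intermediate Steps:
y = Rational(-2570388601, 2312) (y = Mul(-2, Pow(Add(Mul(-990, Pow(408, -1)), 748), 2)) = Mul(-2, Pow(Add(Mul(-990, Rational(1, 408)), 748), 2)) = Mul(-2, Pow(Add(Rational(-165, 68), 748), 2)) = Mul(-2, Pow(Rational(50699, 68), 2)) = Mul(-2, Rational(2570388601, 4624)) = Rational(-2570388601, 2312) ≈ -1.1118e+6)
n = -9360185773994 (n = Mul(3090637, -3028562) = -9360185773994)
Pow(Add(y, n), Rational(1, 2)) = Pow(Add(Rational(-2570388601, 2312), -9360185773994), Rational(1, 2)) = Pow(Rational(-21640752079862729, 2312), Rational(1, 2)) = Mul(Rational(1, 68), I, Pow(43281504159725458, Rational(1, 2)))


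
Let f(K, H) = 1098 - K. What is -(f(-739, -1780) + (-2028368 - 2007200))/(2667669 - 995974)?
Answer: 4033731/1671695 ≈ 2.4130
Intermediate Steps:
-(f(-739, -1780) + (-2028368 - 2007200))/(2667669 - 995974) = -((1098 - 1*(-739)) + (-2028368 - 2007200))/(2667669 - 995974) = -((1098 + 739) - 4035568)/1671695 = -(1837 - 4035568)/1671695 = -(-4033731)/1671695 = -1*(-4033731/1671695) = 4033731/1671695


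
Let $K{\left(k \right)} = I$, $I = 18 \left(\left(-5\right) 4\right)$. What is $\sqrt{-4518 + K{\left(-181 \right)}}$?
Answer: $3 i \sqrt{542} \approx 69.843 i$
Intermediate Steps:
$I = -360$ ($I = 18 \left(-20\right) = -360$)
$K{\left(k \right)} = -360$
$\sqrt{-4518 + K{\left(-181 \right)}} = \sqrt{-4518 - 360} = \sqrt{-4878} = 3 i \sqrt{542}$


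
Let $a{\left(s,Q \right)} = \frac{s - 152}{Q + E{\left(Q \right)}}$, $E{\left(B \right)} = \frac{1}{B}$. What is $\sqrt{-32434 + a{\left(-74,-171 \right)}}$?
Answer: $\frac{i \sqrt{6933251750611}}{14621} \approx 180.09 i$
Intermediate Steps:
$a{\left(s,Q \right)} = \frac{-152 + s}{Q + \frac{1}{Q}}$ ($a{\left(s,Q \right)} = \frac{s - 152}{Q + \frac{1}{Q}} = \frac{-152 + s}{Q + \frac{1}{Q}}$)
$\sqrt{-32434 + a{\left(-74,-171 \right)}} = \sqrt{-32434 - \frac{171 \left(-152 - 74\right)}{1 + \left(-171\right)^{2}}} = \sqrt{-32434 - 171 \frac{1}{1 + 29241} \left(-226\right)} = \sqrt{-32434 - 171 \cdot \frac{1}{29242} \left(-226\right)} = \sqrt{-32434 - \frac{171}{29242} \left(-226\right)} = \sqrt{-32434 + \frac{19323}{14621}} = \sqrt{- \frac{474198191}{14621}} = \frac{i \sqrt{6933251750611}}{14621}$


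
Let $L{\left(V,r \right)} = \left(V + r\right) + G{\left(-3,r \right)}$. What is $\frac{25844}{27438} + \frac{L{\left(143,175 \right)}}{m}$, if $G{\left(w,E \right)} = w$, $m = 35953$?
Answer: $\frac{468906151}{493239207} \approx 0.95067$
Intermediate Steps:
$L{\left(V,r \right)} = -3 + V + r$ ($L{\left(V,r \right)} = \left(V + r\right) - 3 = -3 + V + r$)
$\frac{25844}{27438} + \frac{L{\left(143,175 \right)}}{m} = \frac{25844}{27438} + \frac{-3 + 143 + 175}{35953} = 25844 \cdot \frac{1}{27438} + 315 \cdot \frac{1}{35953} = \frac{12922}{13719} + \frac{315}{35953} = \frac{468906151}{493239207}$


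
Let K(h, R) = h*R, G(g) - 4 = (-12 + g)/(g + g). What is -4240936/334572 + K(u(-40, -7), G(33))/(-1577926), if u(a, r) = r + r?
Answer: -375563737121/29628716502 ≈ -12.676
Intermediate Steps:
u(a, r) = 2*r
G(g) = 4 + (-12 + g)/(2*g) (G(g) = 4 + (-12 + g)/(g + g) = 4 + (-12 + g)/((2*g)) = 4 + (-12 + g)*(1/(2*g)) = 4 + (-12 + g)/(2*g))
K(h, R) = R*h
-4240936/334572 + K(u(-40, -7), G(33))/(-1577926) = -4240936/334572 + ((9/2 - 6/33)*(2*(-7)))/(-1577926) = -4240936*1/334572 + ((9/2 - 6*1/33)*(-14))*(-1/1577926) = -151462/11949 + ((9/2 - 2/11)*(-14))*(-1/1577926) = -151462/11949 + ((95/22)*(-14))*(-1/1577926) = -151462/11949 - 665/11*(-1/1577926) = -151462/11949 + 95/2479598 = -375563737121/29628716502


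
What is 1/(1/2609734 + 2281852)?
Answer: 2609734/5955026747369 ≈ 4.3824e-7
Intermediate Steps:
1/(1/2609734 + 2281852) = 1/(5955026747369/2609734) = 2609734/5955026747369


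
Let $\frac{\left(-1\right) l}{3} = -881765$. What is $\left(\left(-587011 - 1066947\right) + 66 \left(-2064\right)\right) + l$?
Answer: $855113$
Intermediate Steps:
$l = 2645295$ ($l = \left(-3\right) \left(-881765\right) = 2645295$)
$\left(\left(-587011 - 1066947\right) + 66 \left(-2064\right)\right) + l = \left(\left(-587011 - 1066947\right) + 66 \left(-2064\right)\right) + 2645295 = \left(-1653958 - 136224\right) + 2645295 = -1790182 + 2645295 = 855113$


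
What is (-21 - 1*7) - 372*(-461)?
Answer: 171464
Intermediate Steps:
(-21 - 1*7) - 372*(-461) = (-21 - 7) + 171492 = -28 + 171492 = 171464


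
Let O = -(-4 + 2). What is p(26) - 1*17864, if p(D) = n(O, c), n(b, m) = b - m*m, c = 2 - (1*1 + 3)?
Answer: -17866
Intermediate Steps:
O = 2 (O = -1*(-2) = 2)
c = -2 (c = 2 - (1 + 3) = 2 - 1*4 = 2 - 4 = -2)
n(b, m) = b - m**2
p(D) = -2 (p(D) = 2 - 1*(-2)**2 = 2 - 1*4 = 2 - 4 = -2)
p(26) - 1*17864 = -2 - 1*17864 = -2 - 17864 = -17866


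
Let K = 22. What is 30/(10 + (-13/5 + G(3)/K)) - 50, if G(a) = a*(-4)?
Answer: -17200/377 ≈ -45.623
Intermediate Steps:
G(a) = -4*a
30/(10 + (-13/5 + G(3)/K)) - 50 = 30/(10 + (-13/5 - 4*3/22)) - 50 = 30/(10 + (-13*⅕ - 12*1/22)) - 50 = 30/(10 + (-13/5 - 6/11)) - 50 = 30/(10 - 173/55) - 50 = 30/(377/55) - 50 = 30*(55/377) - 50 = 1650/377 - 50 = -17200/377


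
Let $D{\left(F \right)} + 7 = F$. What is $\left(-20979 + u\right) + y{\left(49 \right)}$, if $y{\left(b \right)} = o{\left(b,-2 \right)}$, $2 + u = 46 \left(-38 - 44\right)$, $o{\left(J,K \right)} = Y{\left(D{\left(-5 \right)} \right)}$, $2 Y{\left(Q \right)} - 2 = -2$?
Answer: $-24753$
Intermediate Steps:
$D{\left(F \right)} = -7 + F$
$Y{\left(Q \right)} = 0$ ($Y{\left(Q \right)} = 1 + \frac{1}{2} \left(-2\right) = 1 - 1 = 0$)
$o{\left(J,K \right)} = 0$
$u = -3774$ ($u = -2 + 46 \left(-38 - 44\right) = -2 + 46 \left(-82\right) = -2 - 3772 = -3774$)
$y{\left(b \right)} = 0$
$\left(-20979 + u\right) + y{\left(49 \right)} = \left(-20979 - 3774\right) + 0 = -24753 + 0 = -24753$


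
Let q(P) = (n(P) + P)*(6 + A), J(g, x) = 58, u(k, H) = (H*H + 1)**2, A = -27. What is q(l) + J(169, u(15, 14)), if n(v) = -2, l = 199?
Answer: -4079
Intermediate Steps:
u(k, H) = (1 + H**2)**2 (u(k, H) = (H**2 + 1)**2 = (1 + H**2)**2)
q(P) = 42 - 21*P (q(P) = (-2 + P)*(6 - 27) = (-2 + P)*(-21) = 42 - 21*P)
q(l) + J(169, u(15, 14)) = (42 - 21*199) + 58 = (42 - 4179) + 58 = -4137 + 58 = -4079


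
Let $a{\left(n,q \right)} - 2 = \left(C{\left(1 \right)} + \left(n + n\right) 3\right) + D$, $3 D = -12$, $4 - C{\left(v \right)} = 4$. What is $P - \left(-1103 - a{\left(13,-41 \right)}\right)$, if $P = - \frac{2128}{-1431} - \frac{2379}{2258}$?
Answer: $\frac{3810983117}{3231198} \approx 1179.4$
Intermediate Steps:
$C{\left(v \right)} = 0$ ($C{\left(v \right)} = 4 - 4 = 0$)
$D = -4$ ($D = \frac{1}{3} \left(-12\right) = -4$)
$a{\left(n,q \right)} = -2 + 6 n$ ($a{\left(n,q \right)} = 2 + \left(\left(0 + \left(n + n\right) 3\right) - 4\right) = 2 + \left(\left(0 + 2 n 3\right) - 4\right) = 2 + \left(\left(0 + 6 n\right) - 4\right) = 2 + \left(6 n - 4\right) = 2 + \left(-4 + 6 n\right) = -2 + 6 n$)
$P = \frac{1400675}{3231198}$ ($P = \left(-2128\right) \left(- \frac{1}{1431}\right) - \frac{2379}{2258} = \frac{2128}{1431} - \frac{2379}{2258} = \frac{1400675}{3231198} \approx 0.43348$)
$P - \left(-1103 - a{\left(13,-41 \right)}\right) = \frac{1400675}{3231198} + \left(\left(\left(-2 + 6 \cdot 13\right) + 1653\right) - 550\right) = \frac{1400675}{3231198} + \left(\left(\left(-2 + 78\right) + 1653\right) - 550\right) = \frac{1400675}{3231198} + \left(\left(76 + 1653\right) - 550\right) = \frac{1400675}{3231198} + \left(1729 - 550\right) = \frac{1400675}{3231198} + 1179 = \frac{3810983117}{3231198}$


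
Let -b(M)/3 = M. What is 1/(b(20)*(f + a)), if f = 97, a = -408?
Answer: 1/18660 ≈ 5.3591e-5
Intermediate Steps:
b(M) = -3*M
1/(b(20)*(f + a)) = 1/((-3*20)*(97 - 408)) = 1/(-60*(-311)) = 1/18660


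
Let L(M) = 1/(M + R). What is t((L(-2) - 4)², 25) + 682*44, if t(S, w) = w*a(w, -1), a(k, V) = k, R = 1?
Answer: 30633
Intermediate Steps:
L(M) = 1/(1 + M) (L(M) = 1/(M + 1) = 1/(1 + M))
t(S, w) = w² (t(S, w) = w*w = w²)
t((L(-2) - 4)², 25) + 682*44 = 25² + 682*44 = 625 + 30008 = 30633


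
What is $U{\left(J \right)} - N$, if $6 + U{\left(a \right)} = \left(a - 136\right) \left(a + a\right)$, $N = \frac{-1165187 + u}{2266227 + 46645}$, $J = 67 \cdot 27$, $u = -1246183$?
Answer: $\frac{6999801921573}{1156436} \approx 6.0529 \cdot 10^{6}$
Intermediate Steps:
$J = 1809$
$N = - \frac{1205685}{1156436}$ ($N = \frac{-1165187 - 1246183}{2266227 + 46645} = - \frac{2411370}{2312872} = \left(-2411370\right) \frac{1}{2312872} = - \frac{1205685}{1156436} \approx -1.0426$)
$U{\left(a \right)} = -6 + 2 a \left(-136 + a\right)$ ($U{\left(a \right)} = -6 + \left(a - 136\right) \left(a + a\right) = -6 + \left(-136 + a\right) 2 a = -6 + 2 a \left(-136 + a\right)$)
$U{\left(J \right)} - N = \left(-6 - 492048 + 2 \cdot 1809^{2}\right) - - \frac{1205685}{1156436} = \left(-6 - 492048 + 2 \cdot 3272481\right) + \frac{1205685}{1156436} = \left(-6 - 492048 + 6544962\right) + \frac{1205685}{1156436} = 6052908 + \frac{1205685}{1156436} = \frac{6999801921573}{1156436}$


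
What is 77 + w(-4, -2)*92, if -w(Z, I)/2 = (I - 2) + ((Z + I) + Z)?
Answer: 2653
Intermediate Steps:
w(Z, I) = 4 - 4*I - 4*Z (w(Z, I) = -2*((I - 2) + ((Z + I) + Z)) = -2*((-2 + I) + ((I + Z) + Z)) = -2*((-2 + I) + (I + 2*Z)) = -2*(-2 + 2*I + 2*Z) = 4 - 4*I - 4*Z)
77 + w(-4, -2)*92 = 77 + (4 - 4*(-2) - 4*(-4))*92 = 77 + (4 + 8 + 16)*92 = 77 + 28*92 = 77 + 2576 = 2653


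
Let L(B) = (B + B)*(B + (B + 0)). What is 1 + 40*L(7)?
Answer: 7841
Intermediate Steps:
L(B) = 4*B² (L(B) = (2*B)*(B + B) = (2*B)*(2*B) = 4*B²)
1 + 40*L(7) = 1 + 40*(4*7²) = 1 + 40*(4*49) = 1 + 40*196 = 1 + 7840 = 7841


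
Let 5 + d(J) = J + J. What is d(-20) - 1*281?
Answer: -326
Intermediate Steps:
d(J) = -5 + 2*J (d(J) = -5 + (J + J) = -5 + 2*J)
d(-20) - 1*281 = (-5 + 2*(-20)) - 1*281 = (-5 - 40) - 281 = -45 - 281 = -326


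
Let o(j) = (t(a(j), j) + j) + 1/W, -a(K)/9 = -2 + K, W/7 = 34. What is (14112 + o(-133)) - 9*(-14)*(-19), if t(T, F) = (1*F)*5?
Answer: 2598961/238 ≈ 10920.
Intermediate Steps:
W = 238 (W = 7*34 = 238)
a(K) = 18 - 9*K (a(K) = -9*(-2 + K) = 18 - 9*K)
t(T, F) = 5*F (t(T, F) = F*5 = 5*F)
o(j) = 1/238 + 6*j (o(j) = (5*j + j) + 1/238 = 6*j + 1/238 = 1/238 + 6*j)
(14112 + o(-133)) - 9*(-14)*(-19) = (14112 + (1/238 + 6*(-133))) - 9*(-14)*(-19) = (14112 + (1/238 - 798)) + 126*(-19) = (14112 - 189923/238) - 2394 = 3168733/238 - 2394 = 2598961/238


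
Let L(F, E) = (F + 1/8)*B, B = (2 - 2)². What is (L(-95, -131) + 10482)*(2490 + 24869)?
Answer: 286777038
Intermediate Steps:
B = 0 (B = 0² = 0)
L(F, E) = 0 (L(F, E) = (F + 1/8)*0 = (F + ⅛)*0 = (⅛ + F)*0 = 0)
(L(-95, -131) + 10482)*(2490 + 24869) = (0 + 10482)*(2490 + 24869) = 10482*27359 = 286777038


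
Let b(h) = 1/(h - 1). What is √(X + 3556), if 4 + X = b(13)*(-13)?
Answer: √127833/6 ≈ 59.590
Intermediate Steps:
b(h) = 1/(-1 + h)
X = -61/12 (X = -4 - 13/(-1 + 13) = -4 - 13/12 = -61/12 ≈ -5.0833)
√(X + 3556) = √(-61/12 + 3556) = √(42611/12) = √127833/6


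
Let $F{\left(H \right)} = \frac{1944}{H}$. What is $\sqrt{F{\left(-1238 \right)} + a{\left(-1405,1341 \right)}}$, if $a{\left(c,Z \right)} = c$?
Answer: $\frac{i \sqrt{538942873}}{619} \approx 37.504 i$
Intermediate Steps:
$\sqrt{F{\left(-1238 \right)} + a{\left(-1405,1341 \right)}} = \sqrt{\frac{1944}{-1238} - 1405} = \sqrt{1944 \left(- \frac{1}{1238}\right) - 1405} = \sqrt{- \frac{972}{619} - 1405} = \sqrt{- \frac{870667}{619}} = \frac{i \sqrt{538942873}}{619}$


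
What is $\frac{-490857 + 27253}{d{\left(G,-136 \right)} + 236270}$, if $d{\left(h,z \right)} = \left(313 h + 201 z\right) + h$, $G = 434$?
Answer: $- \frac{231802}{172605} \approx -1.343$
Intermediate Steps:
$d{\left(h,z \right)} = 201 z + 314 h$ ($d{\left(h,z \right)} = \left(201 z + 313 h\right) + h = 201 z + 314 h$)
$\frac{-490857 + 27253}{d{\left(G,-136 \right)} + 236270} = \frac{-490857 + 27253}{\left(201 \left(-136\right) + 314 \cdot 434\right) + 236270} = - \frac{463604}{\left(-27336 + 136276\right) + 236270} = - \frac{463604}{108940 + 236270} = - \frac{463604}{345210} = \left(-463604\right) \frac{1}{345210} = - \frac{231802}{172605}$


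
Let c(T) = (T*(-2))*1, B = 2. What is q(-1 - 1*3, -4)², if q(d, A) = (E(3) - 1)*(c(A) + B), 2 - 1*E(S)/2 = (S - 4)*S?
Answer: 8100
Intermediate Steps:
E(S) = 4 - 2*S*(-4 + S) (E(S) = 4 - 2*(S - 4)*S = 4 - 2*(-4 + S)*S = 4 - 2*S*(-4 + S))
c(T) = -2*T (c(T) = -2*T*1 = -2*T)
q(d, A) = 18 - 18*A (q(d, A) = ((4 - 2*3² + 8*3) - 1)*(-2*A + 2) = ((4 - 2*9 + 24) - 1)*(2 - 2*A) = ((4 - 18 + 24) - 1)*(2 - 2*A) = (10 - 1)*(2 - 2*A) = 9*(2 - 2*A) = 18 - 18*A)
q(-1 - 1*3, -4)² = (18 - 18*(-4))² = (18 + 72)² = 90² = 8100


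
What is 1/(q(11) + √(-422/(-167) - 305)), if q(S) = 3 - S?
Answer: -1336/61201 - I*√8435671/61201 ≈ -0.02183 - 0.047457*I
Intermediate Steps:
1/(q(11) + √(-422/(-167) - 305)) = 1/((3 - 1*11) + √(-422/(-167) - 305)) = 1/((3 - 11) + √(-422*(-1/167) - 305)) = 1/(-8 + √(422/167 - 305)) = 1/(-8 + √(-50513/167)) = 1/(-8 + I*√8435671/167)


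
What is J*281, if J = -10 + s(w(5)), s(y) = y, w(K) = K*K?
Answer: 4215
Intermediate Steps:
w(K) = K²
J = 15 (J = -10 + 5² = -10 + 25 = 15)
J*281 = 15*281 = 4215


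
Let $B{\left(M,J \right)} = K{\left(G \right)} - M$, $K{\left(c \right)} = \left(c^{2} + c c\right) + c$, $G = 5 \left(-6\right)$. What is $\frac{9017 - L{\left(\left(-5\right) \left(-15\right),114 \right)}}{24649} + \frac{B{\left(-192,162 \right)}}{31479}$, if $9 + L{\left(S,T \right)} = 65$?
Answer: $\frac{110148219}{258641957} \approx 0.42587$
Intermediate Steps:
$L{\left(S,T \right)} = 56$ ($L{\left(S,T \right)} = -9 + 65 = 56$)
$G = -30$
$K{\left(c \right)} = c + 2 c^{2}$ ($K{\left(c \right)} = \left(c^{2} + c^{2}\right) + c = 2 c^{2} + c = c + 2 c^{2}$)
$B{\left(M,J \right)} = 1770 - M$ ($B{\left(M,J \right)} = - 30 \left(1 + 2 \left(-30\right)\right) - M = - 30 \left(1 - 60\right) - M = \left(-30\right) \left(-59\right) - M = 1770 - M$)
$\frac{9017 - L{\left(\left(-5\right) \left(-15\right),114 \right)}}{24649} + \frac{B{\left(-192,162 \right)}}{31479} = \frac{9017 - 56}{24649} + \frac{1770 - -192}{31479} = \left(9017 - 56\right) \frac{1}{24649} + \left(1770 + 192\right) \frac{1}{31479} = 8961 \cdot \frac{1}{24649} + 1962 \cdot \frac{1}{31479} = \frac{8961}{24649} + \frac{654}{10493} = \frac{110148219}{258641957}$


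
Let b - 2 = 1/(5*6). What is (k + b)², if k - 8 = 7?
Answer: 261121/900 ≈ 290.13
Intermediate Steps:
k = 15 (k = 8 + 7 = 15)
b = 61/30 (b = 2 + 1/(5*6) = 2 + 1/30 = 61/30 ≈ 2.0333)
(k + b)² = (15 + 61/30)² = (511/30)² = 261121/900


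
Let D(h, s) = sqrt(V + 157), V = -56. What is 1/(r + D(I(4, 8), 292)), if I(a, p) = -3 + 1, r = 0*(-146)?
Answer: sqrt(101)/101 ≈ 0.099504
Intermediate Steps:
r = 0
I(a, p) = -2
D(h, s) = sqrt(101) (D(h, s) = sqrt(-56 + 157) = sqrt(101))
1/(r + D(I(4, 8), 292)) = 1/(0 + sqrt(101)) = 1/(sqrt(101)) = sqrt(101)/101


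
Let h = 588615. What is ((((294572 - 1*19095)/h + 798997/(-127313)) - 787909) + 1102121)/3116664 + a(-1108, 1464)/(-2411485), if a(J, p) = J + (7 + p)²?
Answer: -146039658379124015639/183459519273959140140 ≈ -0.79603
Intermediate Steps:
((((294572 - 1*19095)/h + 798997/(-127313)) - 787909) + 1102121)/3116664 + a(-1108, 1464)/(-2411485) = ((((294572 - 1*19095)/588615 + 798997/(-127313)) - 787909) + 1102121)/3116664 + (-1108 + (7 + 1464)²)/(-2411485) = ((((294572 - 19095)*(1/588615) + 798997*(-1/127313)) - 787909) + 1102121)*(1/3116664) + (-1108 + 1471²)*(-1/2411485) = (((275477*(1/588615) - 798997/127313) - 787909) + 1102121)*(1/3116664) + (-1108 + 2163841)*(-1/2411485) = (((275477/588615 - 798997/127313) - 787909) + 1102121)*(1/3116664) + 2162733*(-1/2411485) = ((-435229815854/74938341495 - 787909) + 1102121)*(1/3116664) - 2162733/2411485 = (-59045028938799809/74938341495 + 1102121)*(1/3116664) - 2162733/2411485 = (23546090928011086/74938341495)*(1/3116664) - 2162733/2411485 = 11773045464005543/116778815578586340 - 2162733/2411485 = -146039658379124015639/183459519273959140140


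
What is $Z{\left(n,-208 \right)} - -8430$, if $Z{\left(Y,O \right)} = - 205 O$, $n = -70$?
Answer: $51070$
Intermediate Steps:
$Z{\left(n,-208 \right)} - -8430 = \left(-205\right) \left(-208\right) - -8430 = 42640 + 8430 = 51070$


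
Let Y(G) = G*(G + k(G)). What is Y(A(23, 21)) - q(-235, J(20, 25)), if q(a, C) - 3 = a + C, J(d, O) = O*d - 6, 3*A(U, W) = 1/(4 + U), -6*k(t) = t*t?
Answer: -835424767/3188646 ≈ -262.00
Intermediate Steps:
k(t) = -t²/6 (k(t) = -t*t/6 = -t²/6)
A(U, W) = 1/(3*(4 + U))
Y(G) = G*(G - G²/6)
J(d, O) = -6 + O*d
q(a, C) = 3 + C + a (q(a, C) = 3 + (a + C) = 3 + (C + a) = 3 + C + a)
Y(A(23, 21)) - q(-235, J(20, 25)) = (1/(3*(4 + 23)))²*(6 - 1/(3*(4 + 23)))/6 - (3 + (-6 + 25*20) - 235) = ((⅓)/27)²*(6 - 1/(3*27))/6 - (3 + (-6 + 500) - 235) = ((⅓)*(1/27))²*(6 - 1/(3*27))/6 - (3 + 494 - 235) = (1/81)²*(6 - 1*1/81)/6 - 1*262 = (⅙)*(1/6561)*(6 - 1/81) - 262 = (⅙)*(1/6561)*(485/81) - 262 = 485/3188646 - 262 = -835424767/3188646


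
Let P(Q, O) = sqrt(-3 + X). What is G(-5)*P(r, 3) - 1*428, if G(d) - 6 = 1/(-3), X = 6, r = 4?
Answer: -428 + 17*sqrt(3)/3 ≈ -418.19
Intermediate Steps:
G(d) = 17/3 (G(d) = 6 + 1/(-3) = 6 - 1/3 = 17/3)
P(Q, O) = sqrt(3) (P(Q, O) = sqrt(-3 + 6) = sqrt(3))
G(-5)*P(r, 3) - 1*428 = 17*sqrt(3)/3 - 1*428 = 17*sqrt(3)/3 - 428 = -428 + 17*sqrt(3)/3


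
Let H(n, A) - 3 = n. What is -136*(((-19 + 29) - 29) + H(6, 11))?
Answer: 1360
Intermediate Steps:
H(n, A) = 3 + n
-136*(((-19 + 29) - 29) + H(6, 11)) = -136*(((-19 + 29) - 29) + (3 + 6)) = -136*((10 - 29) + 9) = -136*(-19 + 9) = -136*(-10) = 1360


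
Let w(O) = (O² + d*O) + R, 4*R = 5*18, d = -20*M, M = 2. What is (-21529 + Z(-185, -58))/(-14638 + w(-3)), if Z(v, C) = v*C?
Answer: 21598/28973 ≈ 0.74545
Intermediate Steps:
d = -40 (d = -20*2 = -40)
R = 45/2 (R = (5*18)/4 = (¼)*90 = 45/2 ≈ 22.500)
Z(v, C) = C*v
w(O) = 45/2 + O² - 40*O (w(O) = (O² - 40*O) + 45/2 = 45/2 + O² - 40*O)
(-21529 + Z(-185, -58))/(-14638 + w(-3)) = (-21529 - 58*(-185))/(-14638 + (45/2 + (-3)² - 40*(-3))) = (-21529 + 10730)/(-14638 + (45/2 + 9 + 120)) = -10799/(-14638 + 303/2) = -10799/(-28973/2) = -10799*(-2/28973) = 21598/28973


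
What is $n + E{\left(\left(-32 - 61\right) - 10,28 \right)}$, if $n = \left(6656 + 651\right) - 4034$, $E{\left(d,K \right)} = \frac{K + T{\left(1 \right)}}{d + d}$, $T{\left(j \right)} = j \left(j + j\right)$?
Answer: $\frac{337104}{103} \approx 3272.9$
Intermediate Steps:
$T{\left(j \right)} = 2 j^{2}$ ($T{\left(j \right)} = j 2 j = 2 j^{2}$)
$E{\left(d,K \right)} = \frac{2 + K}{2 d}$ ($E{\left(d,K \right)} = \frac{K + 2 \cdot 1^{2}}{d + d} = \frac{K + 2 \cdot 1}{2 d} = \left(K + 2\right) \frac{1}{2 d} = \left(2 + K\right) \frac{1}{2 d} = \frac{2 + K}{2 d}$)
$n = 3273$ ($n = 7307 - 4034 = 3273$)
$n + E{\left(\left(-32 - 61\right) - 10,28 \right)} = 3273 + \frac{2 + 28}{2 \left(\left(-32 - 61\right) - 10\right)} = 3273 + \frac{1}{2} \frac{1}{-93 - 10} \cdot 30 = 3273 + \frac{1}{2} \frac{1}{-103} \cdot 30 = 3273 + \frac{1}{2} \left(- \frac{1}{103}\right) 30 = 3273 - \frac{15}{103} = \frac{337104}{103}$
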